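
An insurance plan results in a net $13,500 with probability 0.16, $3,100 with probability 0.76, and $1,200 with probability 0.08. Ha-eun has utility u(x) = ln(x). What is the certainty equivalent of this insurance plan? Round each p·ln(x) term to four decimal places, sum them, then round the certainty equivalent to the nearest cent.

E[u] = 0.16·ln(13500) + 0.76·ln(3100) + 0.08·ln(1200) = 1.5217 + 6.1098 + 0.5672 = 8.1987
CE = e^8.1987 ≈ 3636.22

$3,636.22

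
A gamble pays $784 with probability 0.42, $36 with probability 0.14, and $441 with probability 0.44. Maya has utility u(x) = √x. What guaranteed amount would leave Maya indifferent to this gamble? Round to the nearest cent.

$476.99

E[u] = 0.42·√784 + 0.14·√36 + 0.44·√441 = 0.42·28 + 0.14·6 + 0.44·21 = 21.84
CE = (21.84)² = 476.9856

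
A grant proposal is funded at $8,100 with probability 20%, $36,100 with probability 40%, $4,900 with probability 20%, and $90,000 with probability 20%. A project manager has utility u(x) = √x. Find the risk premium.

E[u] = 0.2·√8100 + 0.4·√36100 + 0.2·√4900 + 0.2·√90000 = 0.2·90 + 0.4·190 + 0.2·70 + 0.2·300 = 168
CE = (168)² = 28224
Risk premium = EV − CE = 35040 − 28224 = 6816

$6,816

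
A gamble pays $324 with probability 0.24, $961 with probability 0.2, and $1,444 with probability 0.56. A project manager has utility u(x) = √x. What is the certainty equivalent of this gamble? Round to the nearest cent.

E[u] = 0.24·√324 + 0.2·√961 + 0.56·√1444 = 0.24·18 + 0.2·31 + 0.56·38 = 31.8
CE = (31.8)² = 1011.24

$1,011.24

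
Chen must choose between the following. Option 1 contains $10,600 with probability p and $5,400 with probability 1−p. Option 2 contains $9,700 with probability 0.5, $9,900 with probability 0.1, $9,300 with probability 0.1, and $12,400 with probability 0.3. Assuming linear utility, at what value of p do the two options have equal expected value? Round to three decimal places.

p = 0.979

EV(Option 2) = 0.5 × 9700 + 0.1 × 9900 + 0.1 × 9300 + 0.3 × 12400 = 4850 + 990 + 930 + 3720 = 10490
p·10600 + (1−p)·5400 = 10490
5200p + 5400 = 10490
p = (10490 − 5400) / 5200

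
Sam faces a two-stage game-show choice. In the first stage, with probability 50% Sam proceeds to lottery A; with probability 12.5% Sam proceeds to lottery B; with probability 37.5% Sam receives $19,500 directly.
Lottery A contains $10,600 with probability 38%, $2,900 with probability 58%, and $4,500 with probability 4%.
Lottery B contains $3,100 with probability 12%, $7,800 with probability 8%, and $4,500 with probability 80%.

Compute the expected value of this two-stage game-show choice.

$10,832

EV(A) = 0.38 × 10600 + 0.58 × 2900 + 0.04 × 4500 = 4028 + 1682 + 180 = 5890
EV(B) = 0.12 × 3100 + 0.08 × 7800 + 0.8 × 4500 = 372 + 624 + 3600 = 4596
Branch C: 19500 (certain)
Overall = 0.5 × 5890 + 0.125 × 4596 + 0.375 × 19500 = 2945 + 574.5 + 7312.5 = 10832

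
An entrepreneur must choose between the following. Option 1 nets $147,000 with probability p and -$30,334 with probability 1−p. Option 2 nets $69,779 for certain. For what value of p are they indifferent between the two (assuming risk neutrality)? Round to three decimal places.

p·147000 + (1−p)·(-30334) = 69779
177334p − 30334 = 69779
p = (69779 + 30334) / 177334

p = 0.565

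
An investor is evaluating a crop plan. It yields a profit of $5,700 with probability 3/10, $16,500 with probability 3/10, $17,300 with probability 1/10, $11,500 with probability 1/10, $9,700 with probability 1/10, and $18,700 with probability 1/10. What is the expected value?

$12,380

EV = 3/10 × 5700 + 3/10 × 16500 + 1/10 × 17300 + 1/10 × 11500 + 1/10 × 9700 + 1/10 × 18700 = 1710 + 4950 + 1730 + 1150 + 970 + 1870 = 12380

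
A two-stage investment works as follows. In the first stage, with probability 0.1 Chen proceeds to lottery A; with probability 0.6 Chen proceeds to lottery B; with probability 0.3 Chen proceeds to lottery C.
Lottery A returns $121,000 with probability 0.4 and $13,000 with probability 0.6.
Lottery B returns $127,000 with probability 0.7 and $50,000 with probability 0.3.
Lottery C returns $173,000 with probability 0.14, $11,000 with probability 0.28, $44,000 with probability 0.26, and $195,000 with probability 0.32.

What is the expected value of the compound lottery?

EV(A) = 0.4 × 121000 + 0.6 × 13000 = 48400 + 7800 = 56200
EV(B) = 0.7 × 127000 + 0.3 × 50000 = 88900 + 15000 = 103900
EV(C) = 0.14 × 173000 + 0.28 × 11000 + 0.26 × 44000 + 0.32 × 195000 = 24220 + 3080 + 11440 + 62400 = 101140
Overall = 0.1 × 56200 + 0.6 × 103900 + 0.3 × 101140 = 5620 + 62340 + 30342 = 98302

$98,302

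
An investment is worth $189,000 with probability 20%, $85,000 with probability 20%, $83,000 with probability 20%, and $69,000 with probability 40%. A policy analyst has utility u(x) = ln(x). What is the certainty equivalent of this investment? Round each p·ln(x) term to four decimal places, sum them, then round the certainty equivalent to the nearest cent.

E[u] = 0.2·ln(189000) + 0.2·ln(85000) + 0.2·ln(83000) + 0.4·ln(69000) = 2.4299 + 2.2701 + 2.2653 + 4.4567 = 11.4220
CE = e^11.4220 ≈ 91308.58

$91,308.58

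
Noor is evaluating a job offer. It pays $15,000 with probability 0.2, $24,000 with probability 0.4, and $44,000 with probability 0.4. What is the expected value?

$30,200

EV = 0.2 × 15000 + 0.4 × 24000 + 0.4 × 44000 = 3000 + 9600 + 17600 = 30200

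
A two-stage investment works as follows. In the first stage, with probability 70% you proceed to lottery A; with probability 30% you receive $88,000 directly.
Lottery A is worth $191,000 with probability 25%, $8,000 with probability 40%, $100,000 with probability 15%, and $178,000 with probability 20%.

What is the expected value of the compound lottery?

EV(A) = 0.25 × 191000 + 0.4 × 8000 + 0.15 × 100000 + 0.2 × 178000 = 47750 + 3200 + 15000 + 35600 = 101550
Branch B: 88000 (certain)
Overall = 0.7 × 101550 + 0.3 × 88000 = 71085 + 26400 = 97485

$97,485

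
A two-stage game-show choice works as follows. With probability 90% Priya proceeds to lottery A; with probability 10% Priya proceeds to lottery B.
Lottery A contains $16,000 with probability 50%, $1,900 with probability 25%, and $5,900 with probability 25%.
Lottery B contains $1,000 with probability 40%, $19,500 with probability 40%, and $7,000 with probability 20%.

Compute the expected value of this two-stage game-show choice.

EV(A) = 0.5 × 16000 + 0.25 × 1900 + 0.25 × 5900 = 8000 + 475 + 1475 = 9950
EV(B) = 0.4 × 1000 + 0.4 × 19500 + 0.2 × 7000 = 400 + 7800 + 1400 = 9600
Overall = 0.9 × 9950 + 0.1 × 9600 = 8955 + 960 = 9915

$9,915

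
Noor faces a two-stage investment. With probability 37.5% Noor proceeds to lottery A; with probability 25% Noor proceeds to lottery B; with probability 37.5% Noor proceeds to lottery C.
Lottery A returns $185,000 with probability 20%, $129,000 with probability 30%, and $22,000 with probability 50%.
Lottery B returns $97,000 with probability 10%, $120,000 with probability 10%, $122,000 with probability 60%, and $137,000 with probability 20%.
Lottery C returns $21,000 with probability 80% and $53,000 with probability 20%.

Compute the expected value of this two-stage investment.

$73,362.50

EV(A) = 0.2 × 185000 + 0.3 × 129000 + 0.5 × 22000 = 37000 + 38700 + 11000 = 86700
EV(B) = 0.1 × 97000 + 0.1 × 120000 + 0.6 × 122000 + 0.2 × 137000 = 9700 + 12000 + 73200 + 27400 = 122300
EV(C) = 0.8 × 21000 + 0.2 × 53000 = 16800 + 10600 = 27400
Overall = 0.375 × 86700 + 0.25 × 122300 + 0.375 × 27400 = 32512.5 + 30575 + 10275 = 73362.5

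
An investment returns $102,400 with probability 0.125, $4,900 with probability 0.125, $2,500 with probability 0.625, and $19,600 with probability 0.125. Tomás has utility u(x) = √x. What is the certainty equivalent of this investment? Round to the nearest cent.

E[u] = 0.125·√102400 + 0.125·√4900 + 0.625·√2500 + 0.125·√19600 = 0.125·320 + 0.125·70 + 0.625·50 + 0.125·140 = 97.5
CE = (97.5)² = 9506.25

$9,506.25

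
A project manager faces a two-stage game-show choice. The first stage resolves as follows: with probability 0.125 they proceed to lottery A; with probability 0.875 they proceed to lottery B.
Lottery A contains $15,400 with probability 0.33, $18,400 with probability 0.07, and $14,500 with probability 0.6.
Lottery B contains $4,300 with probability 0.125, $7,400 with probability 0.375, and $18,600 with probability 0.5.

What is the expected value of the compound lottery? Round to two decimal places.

EV(A) = 0.33 × 15400 + 0.07 × 18400 + 0.6 × 14500 = 5082 + 1288 + 8700 = 15070
EV(B) = 0.125 × 4300 + 0.375 × 7400 + 0.5 × 18600 = 537.5 + 2775 + 9300 = 12612.5
Overall = 0.125 × 15070 + 0.875 × 12612.5 = 1883.75 + 11035.9375 = 12919.6875

$12,919.69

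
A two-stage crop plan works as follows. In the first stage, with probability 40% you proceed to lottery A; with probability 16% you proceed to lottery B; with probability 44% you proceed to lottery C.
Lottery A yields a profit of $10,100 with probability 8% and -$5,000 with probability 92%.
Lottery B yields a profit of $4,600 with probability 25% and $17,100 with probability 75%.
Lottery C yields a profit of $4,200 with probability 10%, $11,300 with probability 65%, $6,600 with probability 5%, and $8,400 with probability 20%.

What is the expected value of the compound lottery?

EV(A) = 0.08 × 10100 + 0.92 × (-5000) = 808 − 4600 = -3792
EV(B) = 0.25 × 4600 + 0.75 × 17100 = 1150 + 12825 = 13975
EV(C) = 0.1 × 4200 + 0.65 × 11300 + 0.05 × 6600 + 0.2 × 8400 = 420 + 7345 + 330 + 1680 = 9775
Overall = 0.4 × (-3792) + 0.16 × 13975 + 0.44 × 9775 = -1516.8 + 2236 + 4301 = 5020.2

$5,020.20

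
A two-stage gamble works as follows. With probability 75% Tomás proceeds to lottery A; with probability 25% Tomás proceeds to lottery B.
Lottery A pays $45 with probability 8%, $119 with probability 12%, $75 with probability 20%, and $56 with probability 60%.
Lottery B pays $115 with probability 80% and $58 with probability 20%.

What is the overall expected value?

EV(A) = 0.08 × 45 + 0.12 × 119 + 0.2 × 75 + 0.6 × 56 = 3.6 + 14.28 + 15 + 33.6 = 66.48
EV(B) = 0.8 × 115 + 0.2 × 58 = 92 + 11.6 = 103.6
Overall = 0.75 × 66.48 + 0.25 × 103.6 = 49.86 + 25.9 = 75.76

$75.76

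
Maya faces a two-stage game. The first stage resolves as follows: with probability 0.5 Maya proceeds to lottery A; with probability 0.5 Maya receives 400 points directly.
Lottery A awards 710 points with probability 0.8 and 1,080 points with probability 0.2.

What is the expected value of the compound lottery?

EV(A) = 0.8 × 710 + 0.2 × 1080 = 568 + 216 = 784
Branch B: 400 (certain)
Overall = 0.5 × 784 + 0.5 × 400 = 392 + 200 = 592

592 points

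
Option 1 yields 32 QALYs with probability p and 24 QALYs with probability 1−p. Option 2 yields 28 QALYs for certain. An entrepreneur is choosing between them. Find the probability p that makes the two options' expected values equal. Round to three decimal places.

p·32 + (1−p)·24 = 28
8p + 24 = 28
p = (28 − 24) / 8

p = 0.500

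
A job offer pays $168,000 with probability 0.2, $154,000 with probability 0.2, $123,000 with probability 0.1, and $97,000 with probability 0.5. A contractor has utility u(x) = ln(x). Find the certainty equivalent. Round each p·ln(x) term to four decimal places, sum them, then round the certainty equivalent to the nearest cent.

$121,588.78

E[u] = 0.2·ln(168000) + 0.2·ln(154000) + 0.1·ln(123000) + 0.5·ln(97000) = 2.4063 + 2.3889 + 1.1720 + 5.7412 = 11.7084
CE = e^11.7084 ≈ 121588.78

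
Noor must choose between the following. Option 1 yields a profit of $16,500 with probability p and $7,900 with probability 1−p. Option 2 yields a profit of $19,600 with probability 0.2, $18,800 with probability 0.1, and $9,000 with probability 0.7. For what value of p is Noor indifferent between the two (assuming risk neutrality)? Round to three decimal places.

EV(Option 2) = 0.2 × 19600 + 0.1 × 18800 + 0.7 × 9000 = 3920 + 1880 + 6300 = 12100
p·16500 + (1−p)·7900 = 12100
8600p + 7900 = 12100
p = (12100 − 7900) / 8600

p = 0.488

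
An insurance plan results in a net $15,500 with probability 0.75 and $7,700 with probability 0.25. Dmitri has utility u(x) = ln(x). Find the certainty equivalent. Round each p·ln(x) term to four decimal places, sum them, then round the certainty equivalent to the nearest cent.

$13,011.64

E[u] = 0.75·ln(15500) + 0.25·ln(7700) = 7.2364 + 2.2372 = 9.4736
CE = e^9.4736 ≈ 13011.64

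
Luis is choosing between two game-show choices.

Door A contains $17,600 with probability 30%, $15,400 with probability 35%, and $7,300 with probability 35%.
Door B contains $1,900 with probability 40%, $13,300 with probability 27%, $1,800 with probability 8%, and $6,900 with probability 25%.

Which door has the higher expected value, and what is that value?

Door A ($13,225)

Door A = 0.3 × 17600 + 0.35 × 15400 + 0.35 × 7300 = 5280 + 5390 + 2555 = 13225
Door B = 0.4 × 1900 + 0.27 × 13300 + 0.08 × 1800 + 0.25 × 6900 = 760 + 3591 + 144 + 1725 = 6220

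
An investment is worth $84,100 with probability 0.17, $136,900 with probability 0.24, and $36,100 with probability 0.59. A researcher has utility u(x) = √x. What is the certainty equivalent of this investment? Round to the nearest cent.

$62,600.04

E[u] = 0.17·√84100 + 0.24·√136900 + 0.59·√36100 = 0.17·290 + 0.24·370 + 0.59·190 = 250.2
CE = (250.2)² = 62600.04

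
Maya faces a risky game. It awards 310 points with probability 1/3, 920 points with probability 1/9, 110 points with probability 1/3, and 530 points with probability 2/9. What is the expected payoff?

EV = 1/3 × 310 + 1/9 × 920 + 1/3 × 110 + 2/9 × 530 = 103.3333 + 102.2222 + 36.6667 + 117.7778 = 360

360 points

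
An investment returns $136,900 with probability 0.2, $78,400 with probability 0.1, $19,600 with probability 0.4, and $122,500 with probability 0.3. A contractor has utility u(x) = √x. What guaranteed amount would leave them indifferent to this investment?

E[u] = 0.2·√136900 + 0.1·√78400 + 0.4·√19600 + 0.3·√122500 = 0.2·370 + 0.1·280 + 0.4·140 + 0.3·350 = 263
CE = (263)² = 69169

$69,169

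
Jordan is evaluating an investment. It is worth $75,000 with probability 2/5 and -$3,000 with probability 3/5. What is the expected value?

$28,200

EV = 2/5 × 75000 + 3/5 × (-3000) = 30000 − 1800 = 28200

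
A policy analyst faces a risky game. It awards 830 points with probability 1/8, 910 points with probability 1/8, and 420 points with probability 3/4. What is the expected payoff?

532.5 points

EV = 1/8 × 830 + 1/8 × 910 + 3/4 × 420 = 103.75 + 113.75 + 315 = 532.5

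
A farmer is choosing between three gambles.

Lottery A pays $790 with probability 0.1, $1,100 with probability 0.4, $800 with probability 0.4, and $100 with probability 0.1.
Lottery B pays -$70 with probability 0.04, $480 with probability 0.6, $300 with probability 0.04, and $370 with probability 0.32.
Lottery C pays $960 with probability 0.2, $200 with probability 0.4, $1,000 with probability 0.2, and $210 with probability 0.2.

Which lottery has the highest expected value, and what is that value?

Lottery A = 0.1 × 790 + 0.4 × 1100 + 0.4 × 800 + 0.1 × 100 = 79 + 440 + 320 + 10 = 849
Lottery B = 0.04 × (-70) + 0.6 × 480 + 0.04 × 300 + 0.32 × 370 = -2.8 + 288 + 12 + 118.4 = 415.6
Lottery C = 0.2 × 960 + 0.4 × 200 + 0.2 × 1000 + 0.2 × 210 = 192 + 80 + 200 + 42 = 514

Lottery A ($849)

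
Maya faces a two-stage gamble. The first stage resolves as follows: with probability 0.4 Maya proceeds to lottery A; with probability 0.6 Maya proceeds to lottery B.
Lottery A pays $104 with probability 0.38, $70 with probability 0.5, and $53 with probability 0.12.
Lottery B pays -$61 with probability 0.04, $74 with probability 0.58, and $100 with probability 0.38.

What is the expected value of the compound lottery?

$79.44

EV(A) = 0.38 × 104 + 0.5 × 70 + 0.12 × 53 = 39.52 + 35 + 6.36 = 80.88
EV(B) = 0.04 × (-61) + 0.58 × 74 + 0.38 × 100 = -2.44 + 42.92 + 38 = 78.48
Overall = 0.4 × 80.88 + 0.6 × 78.48 = 32.352 + 47.088 = 79.44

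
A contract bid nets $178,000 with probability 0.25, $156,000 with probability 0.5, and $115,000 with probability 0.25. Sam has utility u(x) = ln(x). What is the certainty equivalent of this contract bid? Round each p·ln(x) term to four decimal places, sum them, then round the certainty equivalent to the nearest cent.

$149,402.61

E[u] = 0.25·ln(178000) + 0.5·ln(156000) + 0.25·ln(115000) = 3.0224 + 5.9788 + 2.9132 = 11.9144
CE = e^11.9144 ≈ 149402.61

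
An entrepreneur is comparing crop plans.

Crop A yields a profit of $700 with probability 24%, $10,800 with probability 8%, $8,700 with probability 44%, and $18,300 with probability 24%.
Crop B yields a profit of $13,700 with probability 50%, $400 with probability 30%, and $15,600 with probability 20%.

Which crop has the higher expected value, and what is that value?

Crop B ($10,090)

Crop A = 0.24 × 700 + 0.08 × 10800 + 0.44 × 8700 + 0.24 × 18300 = 168 + 864 + 3828 + 4392 = 9252
Crop B = 0.5 × 13700 + 0.3 × 400 + 0.2 × 15600 = 6850 + 120 + 3120 = 10090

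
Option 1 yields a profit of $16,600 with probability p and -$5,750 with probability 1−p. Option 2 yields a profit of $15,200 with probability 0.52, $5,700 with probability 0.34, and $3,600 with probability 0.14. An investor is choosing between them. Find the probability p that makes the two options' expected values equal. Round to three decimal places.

EV(Option 2) = 0.52 × 15200 + 0.34 × 5700 + 0.14 × 3600 = 7904 + 1938 + 504 = 10346
p·16600 + (1−p)·(-5750) = 10346
22350p − 5750 = 10346
p = (10346 + 5750) / 22350

p = 0.720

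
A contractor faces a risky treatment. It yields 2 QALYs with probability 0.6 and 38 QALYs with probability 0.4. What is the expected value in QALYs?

EV = 0.6 × 2 + 0.4 × 38 = 1.2 + 15.2 = 16.4

16.4 QALYs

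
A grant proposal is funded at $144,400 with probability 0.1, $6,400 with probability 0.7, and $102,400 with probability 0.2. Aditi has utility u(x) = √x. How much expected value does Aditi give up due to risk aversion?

E[u] = 0.1·√144400 + 0.7·√6400 + 0.2·√102400 = 0.1·380 + 0.7·80 + 0.2·320 = 158
CE = (158)² = 24964
Risk premium = EV − CE = 39400 − 24964 = 14436

$14,436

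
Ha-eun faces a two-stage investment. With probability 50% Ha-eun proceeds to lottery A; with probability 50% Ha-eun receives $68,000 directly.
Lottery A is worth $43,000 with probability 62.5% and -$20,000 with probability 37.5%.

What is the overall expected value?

EV(A) = 0.625 × 43000 + 0.375 × (-20000) = 26875 − 7500 = 19375
Branch B: 68000 (certain)
Overall = 0.5 × 19375 + 0.5 × 68000 = 9687.5 + 34000 = 43687.5

$43,687.50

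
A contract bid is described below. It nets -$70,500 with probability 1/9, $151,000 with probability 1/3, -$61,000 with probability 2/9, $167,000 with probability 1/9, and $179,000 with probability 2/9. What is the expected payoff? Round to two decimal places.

EV = 1/9 × (-70500) + 1/3 × 151000 + 2/9 × (-61000) + 1/9 × 167000 + 2/9 × 179000 = -7833.3333 + 50333.3333 − 13555.5556 + 18555.5556 + 39777.7778 = 87277.7778

$87,277.78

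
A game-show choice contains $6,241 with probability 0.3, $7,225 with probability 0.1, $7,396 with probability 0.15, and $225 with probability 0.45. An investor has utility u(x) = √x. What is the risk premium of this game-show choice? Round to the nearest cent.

E[u] = 0.3·√6241 + 0.1·√7225 + 0.15·√7396 + 0.45·√225 = 0.3·79 + 0.1·85 + 0.15·86 + 0.45·15 = 51.85
CE = (51.85)² = 2688.4225
Risk premium = EV − CE = 3805.45 − 2688.4225 = 1117.0275

$1,117.03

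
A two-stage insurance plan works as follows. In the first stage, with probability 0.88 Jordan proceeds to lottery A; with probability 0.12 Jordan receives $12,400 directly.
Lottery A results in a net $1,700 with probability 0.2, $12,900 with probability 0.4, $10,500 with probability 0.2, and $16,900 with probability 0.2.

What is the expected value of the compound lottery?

EV(A) = 0.2 × 1700 + 0.4 × 12900 + 0.2 × 10500 + 0.2 × 16900 = 340 + 5160 + 2100 + 3380 = 10980
Branch B: 12400 (certain)
Overall = 0.88 × 10980 + 0.12 × 12400 = 9662.4 + 1488 = 11150.4

$11,150.40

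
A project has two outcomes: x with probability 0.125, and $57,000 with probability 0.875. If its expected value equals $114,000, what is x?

x = $513,000

0.125·x + 0.875·57000 = 114000
0.125·x = 114000 − 49875 = 64125
x = 64125 / 0.125 = 513000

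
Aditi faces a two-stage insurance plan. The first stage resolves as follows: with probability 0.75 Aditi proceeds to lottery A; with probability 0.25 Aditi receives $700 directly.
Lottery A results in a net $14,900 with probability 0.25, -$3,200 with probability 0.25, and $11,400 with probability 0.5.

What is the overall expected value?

EV(A) = 0.25 × 14900 + 0.25 × (-3200) + 0.5 × 11400 = 3725 − 800 + 5700 = 8625
Branch B: 700 (certain)
Overall = 0.75 × 8625 + 0.25 × 700 = 6468.75 + 175 = 6643.75

$6,643.75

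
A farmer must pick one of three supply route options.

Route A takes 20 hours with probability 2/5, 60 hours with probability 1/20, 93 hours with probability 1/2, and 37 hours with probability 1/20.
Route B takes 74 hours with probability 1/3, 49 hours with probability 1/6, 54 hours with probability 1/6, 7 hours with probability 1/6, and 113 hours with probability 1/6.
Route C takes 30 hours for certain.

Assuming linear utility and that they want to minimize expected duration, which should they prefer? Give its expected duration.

Route A = 2/5 × 20 + 1/20 × 60 + 1/2 × 93 + 1/20 × 37 = 8 + 3 + 46.5 + 1.85 = 59.35
Route B = 1/3 × 74 + 1/6 × 49 + 1/6 × 54 + 1/6 × 7 + 1/6 × 113 = 24.6667 + 8.1667 + 9 + 1.1667 + 18.8333 = 61.8333
Route C: 30 (certain)

Route C (30 hours)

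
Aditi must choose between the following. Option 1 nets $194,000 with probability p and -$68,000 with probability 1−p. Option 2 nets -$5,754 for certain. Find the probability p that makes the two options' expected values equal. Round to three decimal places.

p = 0.238

p·194000 + (1−p)·(-68000) = -5754
262000p − 68000 = -5754
p = (-5754 + 68000) / 262000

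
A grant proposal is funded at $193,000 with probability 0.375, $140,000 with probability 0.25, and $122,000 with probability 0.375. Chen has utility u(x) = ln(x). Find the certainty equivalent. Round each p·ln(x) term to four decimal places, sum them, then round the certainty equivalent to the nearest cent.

$149,956.42

E[u] = 0.375·ln(193000) + 0.25·ln(140000) + 0.375·ln(122000) = 4.5639 + 2.9623 + 4.3919 = 11.9181
CE = e^11.9181 ≈ 149956.42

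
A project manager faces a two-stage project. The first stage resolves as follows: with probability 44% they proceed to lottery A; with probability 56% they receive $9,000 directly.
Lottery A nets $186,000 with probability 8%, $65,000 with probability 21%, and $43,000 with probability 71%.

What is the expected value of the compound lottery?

$31,026.40

EV(A) = 0.08 × 186000 + 0.21 × 65000 + 0.71 × 43000 = 14880 + 13650 + 30530 = 59060
Branch B: 9000 (certain)
Overall = 0.44 × 59060 + 0.56 × 9000 = 25986.4 + 5040 = 31026.4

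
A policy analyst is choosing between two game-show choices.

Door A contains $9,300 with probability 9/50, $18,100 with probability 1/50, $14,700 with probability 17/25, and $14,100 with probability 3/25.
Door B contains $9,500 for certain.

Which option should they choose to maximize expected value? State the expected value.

Door A ($13,724)

Door A = 9/50 × 9300 + 1/50 × 18100 + 17/25 × 14700 + 3/25 × 14100 = 1674 + 362 + 9996 + 1692 = 13724
Door B: 9500 (certain)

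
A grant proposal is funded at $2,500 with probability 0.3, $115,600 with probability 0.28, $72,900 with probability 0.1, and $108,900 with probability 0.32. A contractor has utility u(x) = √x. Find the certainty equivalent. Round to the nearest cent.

$58,951.84

E[u] = 0.3·√2500 + 0.28·√115600 + 0.1·√72900 + 0.32·√108900 = 0.3·50 + 0.28·340 + 0.1·270 + 0.32·330 = 242.8
CE = (242.8)² = 58951.84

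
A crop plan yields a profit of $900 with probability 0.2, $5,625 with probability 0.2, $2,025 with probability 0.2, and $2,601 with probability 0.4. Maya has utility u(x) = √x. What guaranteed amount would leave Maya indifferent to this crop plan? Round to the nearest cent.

$2,540.16

E[u] = 0.2·√900 + 0.2·√5625 + 0.2·√2025 + 0.4·√2601 = 0.2·30 + 0.2·75 + 0.2·45 + 0.4·51 = 50.4
CE = (50.4)² = 2540.16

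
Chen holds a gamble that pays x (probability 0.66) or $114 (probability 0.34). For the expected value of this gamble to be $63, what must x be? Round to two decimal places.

0.66·x + 0.34·114 = 63
0.66·x = 63 − 38.76 = 24.24
x = 24.24 / 0.66 = 36.7273

x = $36.73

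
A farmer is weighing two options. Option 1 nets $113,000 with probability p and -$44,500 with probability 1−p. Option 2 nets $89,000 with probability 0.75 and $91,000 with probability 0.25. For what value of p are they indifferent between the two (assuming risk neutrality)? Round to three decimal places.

p = 0.851

EV(Option 2) = 0.75 × 89000 + 0.25 × 91000 = 66750 + 22750 = 89500
p·113000 + (1−p)·(-44500) = 89500
157500p − 44500 = 89500
p = (89500 + 44500) / 157500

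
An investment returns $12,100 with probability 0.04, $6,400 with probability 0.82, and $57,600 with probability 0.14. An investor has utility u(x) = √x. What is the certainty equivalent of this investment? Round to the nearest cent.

$10,732.96

E[u] = 0.04·√12100 + 0.82·√6400 + 0.14·√57600 = 0.04·110 + 0.82·80 + 0.14·240 = 103.6
CE = (103.6)² = 10732.96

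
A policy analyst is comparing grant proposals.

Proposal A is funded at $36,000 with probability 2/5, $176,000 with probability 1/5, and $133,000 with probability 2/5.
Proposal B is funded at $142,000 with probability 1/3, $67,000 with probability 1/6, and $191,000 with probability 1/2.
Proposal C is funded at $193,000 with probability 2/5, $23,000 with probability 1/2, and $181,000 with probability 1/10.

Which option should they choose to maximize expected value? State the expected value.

Proposal B ($154,000)

Proposal A = 2/5 × 36000 + 1/5 × 176000 + 2/5 × 133000 = 14400 + 35200 + 53200 = 102800
Proposal B = 1/3 × 142000 + 1/6 × 67000 + 1/2 × 191000 = 47333.3333 + 11166.6667 + 95500 = 154000
Proposal C = 2/5 × 193000 + 1/2 × 23000 + 1/10 × 181000 = 77200 + 11500 + 18100 = 106800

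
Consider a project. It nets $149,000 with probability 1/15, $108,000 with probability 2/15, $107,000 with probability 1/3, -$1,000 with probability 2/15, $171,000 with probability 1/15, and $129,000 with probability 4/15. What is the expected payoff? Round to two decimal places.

EV = 1/15 × 149000 + 2/15 × 108000 + 1/3 × 107000 + 2/15 × (-1000) + 1/15 × 171000 + 4/15 × 129000 = 9933.3333 + 14400 + 35666.6667 − 133.3333 + 11400 + 34400 = 105666.6667

$105,666.67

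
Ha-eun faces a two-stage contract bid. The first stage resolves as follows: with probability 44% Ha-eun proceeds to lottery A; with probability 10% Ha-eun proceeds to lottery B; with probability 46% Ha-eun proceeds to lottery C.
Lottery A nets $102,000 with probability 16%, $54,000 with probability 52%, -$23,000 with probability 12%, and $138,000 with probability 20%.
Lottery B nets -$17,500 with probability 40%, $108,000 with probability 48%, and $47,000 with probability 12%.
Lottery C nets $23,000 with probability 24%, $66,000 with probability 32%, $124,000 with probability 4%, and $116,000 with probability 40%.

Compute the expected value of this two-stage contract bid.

$71,393.60

EV(A) = 0.16 × 102000 + 0.52 × 54000 + 0.12 × (-23000) + 0.2 × 138000 = 16320 + 28080 − 2760 + 27600 = 69240
EV(B) = 0.4 × (-17500) + 0.48 × 108000 + 0.12 × 47000 = -7000 + 51840 + 5640 = 50480
EV(C) = 0.24 × 23000 + 0.32 × 66000 + 0.04 × 124000 + 0.4 × 116000 = 5520 + 21120 + 4960 + 46400 = 78000
Overall = 0.44 × 69240 + 0.1 × 50480 + 0.46 × 78000 = 30465.6 + 5048 + 35880 = 71393.6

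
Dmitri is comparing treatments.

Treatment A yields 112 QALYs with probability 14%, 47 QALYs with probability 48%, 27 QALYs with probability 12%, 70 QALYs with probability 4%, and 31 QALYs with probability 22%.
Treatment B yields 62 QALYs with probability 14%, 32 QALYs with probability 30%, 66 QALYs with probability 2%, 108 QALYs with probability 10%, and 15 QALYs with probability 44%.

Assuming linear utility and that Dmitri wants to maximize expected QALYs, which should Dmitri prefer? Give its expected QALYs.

Treatment A = 0.14 × 112 + 0.48 × 47 + 0.12 × 27 + 0.04 × 70 + 0.22 × 31 = 15.68 + 22.56 + 3.24 + 2.8 + 6.82 = 51.1
Treatment B = 0.14 × 62 + 0.3 × 32 + 0.02 × 66 + 0.1 × 108 + 0.44 × 15 = 8.68 + 9.6 + 1.32 + 10.8 + 6.6 = 37

Treatment A (51.1 QALYs)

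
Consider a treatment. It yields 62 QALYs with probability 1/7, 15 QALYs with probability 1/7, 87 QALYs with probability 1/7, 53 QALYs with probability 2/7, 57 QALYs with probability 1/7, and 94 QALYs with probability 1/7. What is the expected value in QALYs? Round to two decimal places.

60.14 QALYs

EV = 1/7 × 62 + 1/7 × 15 + 1/7 × 87 + 2/7 × 53 + 1/7 × 57 + 1/7 × 94 = 8.8571 + 2.1429 + 12.4286 + 15.1429 + 8.1429 + 13.4286 = 60.1429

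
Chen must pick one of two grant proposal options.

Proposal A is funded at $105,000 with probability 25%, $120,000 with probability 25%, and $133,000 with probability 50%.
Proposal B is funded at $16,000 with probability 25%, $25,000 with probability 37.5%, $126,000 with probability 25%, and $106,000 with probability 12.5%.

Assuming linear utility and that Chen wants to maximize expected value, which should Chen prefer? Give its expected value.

Proposal A ($122,750)

Proposal A = 0.25 × 105000 + 0.25 × 120000 + 0.5 × 133000 = 26250 + 30000 + 66500 = 122750
Proposal B = 0.25 × 16000 + 0.375 × 25000 + 0.25 × 126000 + 0.125 × 106000 = 4000 + 9375 + 31500 + 13250 = 58125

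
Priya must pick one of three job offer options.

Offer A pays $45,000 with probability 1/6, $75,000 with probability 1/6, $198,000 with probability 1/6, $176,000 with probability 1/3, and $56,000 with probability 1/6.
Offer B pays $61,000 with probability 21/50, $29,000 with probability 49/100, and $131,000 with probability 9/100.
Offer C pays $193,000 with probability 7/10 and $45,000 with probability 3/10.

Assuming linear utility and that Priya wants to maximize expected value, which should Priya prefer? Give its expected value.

Offer C ($148,600)

Offer A = 1/6 × 45000 + 1/6 × 75000 + 1/6 × 198000 + 1/3 × 176000 + 1/6 × 56000 = 7500 + 12500 + 33000 + 58666.6667 + 9333.3333 = 121000
Offer B = 21/50 × 61000 + 49/100 × 29000 + 9/100 × 131000 = 25620 + 14210 + 11790 = 51620
Offer C = 7/10 × 193000 + 3/10 × 45000 = 135100 + 13500 = 148600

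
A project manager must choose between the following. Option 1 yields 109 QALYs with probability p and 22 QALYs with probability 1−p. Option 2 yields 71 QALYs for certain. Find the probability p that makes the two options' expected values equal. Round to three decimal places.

p·109 + (1−p)·22 = 71
87p + 22 = 71
p = (71 − 22) / 87

p = 0.563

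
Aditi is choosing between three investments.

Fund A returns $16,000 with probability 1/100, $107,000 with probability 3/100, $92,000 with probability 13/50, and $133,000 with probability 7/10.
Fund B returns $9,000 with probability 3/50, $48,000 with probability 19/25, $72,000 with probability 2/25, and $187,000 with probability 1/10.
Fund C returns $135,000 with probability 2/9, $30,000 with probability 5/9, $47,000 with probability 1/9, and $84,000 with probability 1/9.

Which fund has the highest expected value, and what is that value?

Fund A = 1/100 × 16000 + 3/100 × 107000 + 13/50 × 92000 + 7/10 × 133000 = 160 + 3210 + 23920 + 93100 = 120390
Fund B = 3/50 × 9000 + 19/25 × 48000 + 2/25 × 72000 + 1/10 × 187000 = 540 + 36480 + 5760 + 18700 = 61480
Fund C = 2/9 × 135000 + 5/9 × 30000 + 1/9 × 47000 + 1/9 × 84000 = 30000 + 16666.6667 + 5222.2222 + 9333.3333 = 61222.2222

Fund A ($120,390)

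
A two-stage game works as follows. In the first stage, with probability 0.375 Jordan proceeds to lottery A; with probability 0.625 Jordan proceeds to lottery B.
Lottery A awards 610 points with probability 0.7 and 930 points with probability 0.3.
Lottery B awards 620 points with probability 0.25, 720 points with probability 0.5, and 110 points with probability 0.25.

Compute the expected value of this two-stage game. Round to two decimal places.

EV(A) = 0.7 × 610 + 0.3 × 930 = 427 + 279 = 706
EV(B) = 0.25 × 620 + 0.5 × 720 + 0.25 × 110 = 155 + 360 + 27.5 = 542.5
Overall = 0.375 × 706 + 0.625 × 542.5 = 264.75 + 339.0625 = 603.8125

603.81 points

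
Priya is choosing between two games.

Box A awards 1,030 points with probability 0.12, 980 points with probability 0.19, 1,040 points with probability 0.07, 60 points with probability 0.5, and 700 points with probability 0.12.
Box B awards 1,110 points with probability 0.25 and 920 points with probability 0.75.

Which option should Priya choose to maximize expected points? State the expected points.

Box A = 0.12 × 1030 + 0.19 × 980 + 0.07 × 1040 + 0.5 × 60 + 0.12 × 700 = 123.6 + 186.2 + 72.8 + 30 + 84 = 496.6
Box B = 0.25 × 1110 + 0.75 × 920 = 277.5 + 690 = 967.5

Box B (967.5 points)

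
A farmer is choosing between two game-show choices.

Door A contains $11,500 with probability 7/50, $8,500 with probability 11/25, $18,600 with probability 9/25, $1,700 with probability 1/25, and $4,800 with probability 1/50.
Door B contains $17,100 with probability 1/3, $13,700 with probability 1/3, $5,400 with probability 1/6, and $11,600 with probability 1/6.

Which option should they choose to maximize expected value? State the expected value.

Door A = 7/50 × 11500 + 11/25 × 8500 + 9/25 × 18600 + 1/25 × 1700 + 1/50 × 4800 = 1610 + 3740 + 6696 + 68 + 96 = 12210
Door B = 1/3 × 17100 + 1/3 × 13700 + 1/6 × 5400 + 1/6 × 11600 = 5700 + 4566.6667 + 900 + 1933.3333 = 13100

Door B ($13,100)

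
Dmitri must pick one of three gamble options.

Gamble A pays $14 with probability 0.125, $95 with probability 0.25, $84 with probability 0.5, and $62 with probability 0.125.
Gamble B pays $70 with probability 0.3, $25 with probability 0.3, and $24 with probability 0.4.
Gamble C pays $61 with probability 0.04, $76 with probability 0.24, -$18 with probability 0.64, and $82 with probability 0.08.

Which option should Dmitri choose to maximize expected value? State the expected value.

Gamble A = 0.125 × 14 + 0.25 × 95 + 0.5 × 84 + 0.125 × 62 = 1.75 + 23.75 + 42 + 7.75 = 75.25
Gamble B = 0.3 × 70 + 0.3 × 25 + 0.4 × 24 = 21 + 7.5 + 9.6 = 38.1
Gamble C = 0.04 × 61 + 0.24 × 76 + 0.64 × (-18) + 0.08 × 82 = 2.44 + 18.24 − 11.52 + 6.56 = 15.72

Gamble A ($75.25)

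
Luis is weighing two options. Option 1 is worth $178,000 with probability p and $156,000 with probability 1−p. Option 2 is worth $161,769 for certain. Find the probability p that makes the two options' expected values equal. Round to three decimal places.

p = 0.262

p·178000 + (1−p)·156000 = 161769
22000p + 156000 = 161769
p = (161769 − 156000) / 22000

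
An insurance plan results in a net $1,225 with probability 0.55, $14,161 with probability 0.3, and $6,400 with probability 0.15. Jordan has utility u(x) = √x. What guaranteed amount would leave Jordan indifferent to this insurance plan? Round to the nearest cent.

E[u] = 0.55·√1225 + 0.3·√14161 + 0.15·√6400 = 0.55·35 + 0.3·119 + 0.15·80 = 66.95
CE = (66.95)² = 4482.3025

$4,482.30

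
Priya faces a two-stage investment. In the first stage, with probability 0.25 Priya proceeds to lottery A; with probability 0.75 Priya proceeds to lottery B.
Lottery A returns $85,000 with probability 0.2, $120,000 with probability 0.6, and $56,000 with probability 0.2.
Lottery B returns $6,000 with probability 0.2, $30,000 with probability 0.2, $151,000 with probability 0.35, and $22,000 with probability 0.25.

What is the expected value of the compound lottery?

$74,212.50

EV(A) = 0.2 × 85000 + 0.6 × 120000 + 0.2 × 56000 = 17000 + 72000 + 11200 = 100200
EV(B) = 0.2 × 6000 + 0.2 × 30000 + 0.35 × 151000 + 0.25 × 22000 = 1200 + 6000 + 52850 + 5500 = 65550
Overall = 0.25 × 100200 + 0.75 × 65550 = 25050 + 49162.5 = 74212.5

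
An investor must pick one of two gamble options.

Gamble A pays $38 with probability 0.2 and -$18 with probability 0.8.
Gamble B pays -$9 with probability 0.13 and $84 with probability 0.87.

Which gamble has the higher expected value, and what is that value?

Gamble A = 0.2 × 38 + 0.8 × (-18) = 7.6 − 14.4 = -6.8
Gamble B = 0.13 × (-9) + 0.87 × 84 = -1.17 + 73.08 = 71.91

Gamble B ($71.91)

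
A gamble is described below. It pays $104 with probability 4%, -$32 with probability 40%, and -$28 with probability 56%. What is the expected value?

EV = 0.04 × 104 + 0.4 × (-32) + 0.56 × (-28) = 4.16 − 12.8 − 15.68 = -24.32

-$24.32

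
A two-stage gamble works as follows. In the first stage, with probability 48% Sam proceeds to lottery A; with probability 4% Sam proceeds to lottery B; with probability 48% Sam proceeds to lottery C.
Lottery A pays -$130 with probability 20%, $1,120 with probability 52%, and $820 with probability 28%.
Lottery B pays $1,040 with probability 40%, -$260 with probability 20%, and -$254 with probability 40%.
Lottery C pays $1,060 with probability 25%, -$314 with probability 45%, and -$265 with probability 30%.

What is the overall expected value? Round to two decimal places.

EV(A) = 0.2 × (-130) + 0.52 × 1120 + 0.28 × 820 = -26 + 582.4 + 229.6 = 786
EV(B) = 0.4 × 1040 + 0.2 × (-260) + 0.4 × (-254) = 416 − 52 − 101.6 = 262.4
EV(C) = 0.25 × 1060 + 0.45 × (-314) + 0.3 × (-265) = 265 − 141.3 − 79.5 = 44.2
Overall = 0.48 × 786 + 0.04 × 262.4 + 0.48 × 44.2 = 377.28 + 10.496 + 21.216 = 408.992

$408.99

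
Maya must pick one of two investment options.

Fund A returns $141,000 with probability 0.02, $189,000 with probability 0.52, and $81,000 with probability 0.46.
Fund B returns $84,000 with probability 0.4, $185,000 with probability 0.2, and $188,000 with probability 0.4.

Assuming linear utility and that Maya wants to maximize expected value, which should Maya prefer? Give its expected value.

Fund A = 0.02 × 141000 + 0.52 × 189000 + 0.46 × 81000 = 2820 + 98280 + 37260 = 138360
Fund B = 0.4 × 84000 + 0.2 × 185000 + 0.4 × 188000 = 33600 + 37000 + 75200 = 145800

Fund B ($145,800)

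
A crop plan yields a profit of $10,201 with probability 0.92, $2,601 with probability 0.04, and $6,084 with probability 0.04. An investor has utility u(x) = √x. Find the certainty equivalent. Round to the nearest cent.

$9,619.69

E[u] = 0.92·√10201 + 0.04·√2601 + 0.04·√6084 = 0.92·101 + 0.04·51 + 0.04·78 = 98.08
CE = (98.08)² = 9619.6864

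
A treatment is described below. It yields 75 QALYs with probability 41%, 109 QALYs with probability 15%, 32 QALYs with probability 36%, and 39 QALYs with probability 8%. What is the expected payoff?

EV = 0.41 × 75 + 0.15 × 109 + 0.36 × 32 + 0.08 × 39 = 30.75 + 16.35 + 11.52 + 3.12 = 61.74

61.74 QALYs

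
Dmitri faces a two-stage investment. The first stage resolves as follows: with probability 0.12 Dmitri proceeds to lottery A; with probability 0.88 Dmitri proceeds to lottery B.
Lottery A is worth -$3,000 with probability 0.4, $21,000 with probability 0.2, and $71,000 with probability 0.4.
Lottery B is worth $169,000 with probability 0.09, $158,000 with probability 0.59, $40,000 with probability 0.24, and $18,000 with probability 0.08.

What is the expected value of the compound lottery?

$108,901.60

EV(A) = 0.4 × (-3000) + 0.2 × 21000 + 0.4 × 71000 = -1200 + 4200 + 28400 = 31400
EV(B) = 0.09 × 169000 + 0.59 × 158000 + 0.24 × 40000 + 0.08 × 18000 = 15210 + 93220 + 9600 + 1440 = 119470
Overall = 0.12 × 31400 + 0.88 × 119470 = 3768 + 105133.6 = 108901.6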